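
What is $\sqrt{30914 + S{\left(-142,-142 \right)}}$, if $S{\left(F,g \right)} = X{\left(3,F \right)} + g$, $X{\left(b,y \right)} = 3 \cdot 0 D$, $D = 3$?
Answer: $14 \sqrt{157} \approx 175.42$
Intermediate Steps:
$X{\left(b,y \right)} = 0$ ($X{\left(b,y \right)} = 3 \cdot 0 \cdot 3 = 0 \cdot 3 = 0$)
$S{\left(F,g \right)} = g$ ($S{\left(F,g \right)} = 0 + g = g$)
$\sqrt{30914 + S{\left(-142,-142 \right)}} = \sqrt{30914 - 142} = \sqrt{30772} = 14 \sqrt{157}$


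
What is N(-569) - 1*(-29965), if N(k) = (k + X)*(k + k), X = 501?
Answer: 107349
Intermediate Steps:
N(k) = 2*k*(501 + k) (N(k) = (k + 501)*(k + k) = (501 + k)*(2*k) = 2*k*(501 + k))
N(-569) - 1*(-29965) = 2*(-569)*(501 - 569) - 1*(-29965) = 2*(-569)*(-68) + 29965 = 77384 + 29965 = 107349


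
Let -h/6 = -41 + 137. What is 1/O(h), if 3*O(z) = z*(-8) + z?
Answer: 1/1344 ≈ 0.00074405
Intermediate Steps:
h = -576 (h = -6*(-41 + 137) = -6*96 = -576)
O(z) = -7*z/3 (O(z) = (z*(-8) + z)/3 = (-8*z + z)/3 = (-7*z)/3 = -7*z/3)
1/O(h) = 1/(-7/3*(-576)) = 1/1344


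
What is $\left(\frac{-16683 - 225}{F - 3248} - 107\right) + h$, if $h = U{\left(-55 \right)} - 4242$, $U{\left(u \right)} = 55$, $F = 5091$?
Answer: $- \frac{7930750}{1843} \approx -4303.2$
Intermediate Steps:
$h = -4187$ ($h = 55 - 4242 = -4187$)
$\left(\frac{-16683 - 225}{F - 3248} - 107\right) + h = \left(\frac{-16683 - 225}{5091 - 3248} - 107\right) - 4187 = \left(- \frac{16908}{1843} - 107\right) - 4187 = - \frac{214109}{1843} - 4187 = - \frac{7930750}{1843}$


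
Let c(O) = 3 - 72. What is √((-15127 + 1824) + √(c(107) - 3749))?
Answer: √(-13303 + I*√3818) ≈ 0.2679 + 115.34*I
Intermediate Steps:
c(O) = -69
√((-15127 + 1824) + √(c(107) - 3749)) = √((-15127 + 1824) + √(-69 - 3749)) = √(-13303 + √(-3818)) = √(-13303 + I*√3818)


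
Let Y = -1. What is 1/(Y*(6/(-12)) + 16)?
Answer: 2/33 ≈ 0.060606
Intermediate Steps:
1/(Y*(6/(-12)) + 16) = 1/(-6/(-12) + 16) = 1/(-6*(-1)/12 + 16) = 1/(-1*(-1/2) + 16) = 1/(1/2 + 16) = 1/(33/2) = 2/33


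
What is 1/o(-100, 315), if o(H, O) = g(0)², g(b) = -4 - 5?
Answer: 1/81 ≈ 0.012346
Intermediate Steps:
g(b) = -9
o(H, O) = 81 (o(H, O) = (-9)² = 81)
1/o(-100, 315) = 1/81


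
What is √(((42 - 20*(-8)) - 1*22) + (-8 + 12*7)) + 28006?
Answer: 28022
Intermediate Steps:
√(((42 - 20*(-8)) - 1*22) + (-8 + 12*7)) + 28006 = √(((42 + 160) - 22) + (-8 + 84)) + 28006 = √((202 - 22) + 76) + 28006 = √(180 + 76) + 28006 = √256 + 28006 = 16 + 28006 = 28022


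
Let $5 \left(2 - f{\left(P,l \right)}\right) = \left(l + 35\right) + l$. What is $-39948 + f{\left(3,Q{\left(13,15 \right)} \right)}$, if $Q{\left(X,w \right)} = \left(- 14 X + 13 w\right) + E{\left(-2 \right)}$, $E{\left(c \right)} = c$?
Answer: $- \frac{199787}{5} \approx -39957.0$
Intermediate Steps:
$Q{\left(X,w \right)} = -2 - 14 X + 13 w$ ($Q{\left(X,w \right)} = \left(- 14 X + 13 w\right) - 2 = -2 - 14 X + 13 w$)
$f{\left(P,l \right)} = -5 - \frac{2 l}{5}$ ($f{\left(P,l \right)} = 2 - \frac{\left(l + 35\right) + l}{5} = 2 - \frac{\left(35 + l\right) + l}{5} = 2 - \frac{35 + 2 l}{5} = 2 - \left(7 + \frac{2 l}{5}\right) = -5 - \frac{2 l}{5}$)
$-39948 + f{\left(3,Q{\left(13,15 \right)} \right)} = -39948 - \left(5 + \frac{2 \left(-2 - 182 + 13 \cdot 15\right)}{5}\right) = -39948 - \left(5 + \frac{2 \left(-2 - 182 + 195\right)}{5}\right) = -39948 - \frac{47}{5} = - \frac{199787}{5}$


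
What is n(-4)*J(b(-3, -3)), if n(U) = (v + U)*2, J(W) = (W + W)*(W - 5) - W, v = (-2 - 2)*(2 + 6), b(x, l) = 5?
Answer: 360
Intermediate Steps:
v = -32 (v = -4*8 = -32)
J(W) = -W + 2*W*(-5 + W) (J(W) = (2*W)*(-5 + W) - W = 2*W*(-5 + W) - W = -W + 2*W*(-5 + W))
n(U) = -64 + 2*U (n(U) = (-32 + U)*2 = -64 + 2*U)
n(-4)*J(b(-3, -3)) = (-64 + 2*(-4))*(5*(-11 + 2*5)) = (-64 - 8)*(5*(-11 + 10)) = -360*(-1) = -72*(-5) = 360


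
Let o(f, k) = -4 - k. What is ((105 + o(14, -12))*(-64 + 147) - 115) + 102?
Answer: 9366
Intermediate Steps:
((105 + o(14, -12))*(-64 + 147) - 115) + 102 = ((105 + (-4 - 1*(-12)))*(-64 + 147) - 115) + 102 = ((105 + (-4 + 12))*83 - 115) + 102 = ((105 + 8)*83 - 115) + 102 = (113*83 - 115) + 102 = (9379 - 115) + 102 = 9264 + 102 = 9366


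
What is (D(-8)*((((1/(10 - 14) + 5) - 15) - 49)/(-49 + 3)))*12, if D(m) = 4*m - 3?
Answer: -24885/46 ≈ -540.98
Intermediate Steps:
D(m) = -3 + 4*m
(D(-8)*((((1/(10 - 14) + 5) - 15) - 49)/(-49 + 3)))*12 = ((-3 + 4*(-8))*((((1/(10 - 14) + 5) - 15) - 49)/(-49 + 3)))*12 = ((-3 - 32)*((((1/(-4) + 5) - 15) - 49)/(-46)))*12 = -35*(((-¼ + 5) - 15) - 49)*(-1)/46*12 = -35*((19/4 - 15) - 49)*(-1)/46*12 = -35*(-41/4 - 49)*(-1)/46*12 = -(-8295)*(-1)/(4*46)*12 = -35*237/184*12 = -8295/184*12 = -24885/46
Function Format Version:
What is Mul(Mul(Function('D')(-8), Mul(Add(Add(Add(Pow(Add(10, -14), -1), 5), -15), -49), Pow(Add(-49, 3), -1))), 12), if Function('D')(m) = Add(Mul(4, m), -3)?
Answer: Rational(-24885, 46) ≈ -540.98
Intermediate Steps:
Function('D')(m) = Add(-3, Mul(4, m))
Mul(Mul(Function('D')(-8), Mul(Add(Add(Add(Pow(Add(10, -14), -1), 5), -15), -49), Pow(Add(-49, 3), -1))), 12) = Mul(Mul(Add(-3, Mul(4, -8)), Mul(Add(Add(Add(Pow(Add(10, -14), -1), 5), -15), -49), Pow(Add(-49, 3), -1))), 12) = Mul(Mul(Add(-3, -32), Mul(Add(Add(Add(Pow(-4, -1), 5), -15), -49), Pow(-46, -1))), 12) = Mul(Mul(-35, Mul(Add(Add(Add(Rational(-1, 4), 5), -15), -49), Rational(-1, 46))), 12) = Mul(Mul(-35, Mul(Add(Add(Rational(19, 4), -15), -49), Rational(-1, 46))), 12) = Mul(Mul(-35, Mul(Add(Rational(-41, 4), -49), Rational(-1, 46))), 12) = Mul(Mul(-35, Mul(Rational(-237, 4), Rational(-1, 46))), 12) = Mul(Mul(-35, Rational(237, 184)), 12) = Mul(Rational(-8295, 184), 12) = Rational(-24885, 46)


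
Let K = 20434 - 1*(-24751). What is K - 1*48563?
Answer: -3378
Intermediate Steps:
K = 45185 (K = 20434 + 24751 = 45185)
K - 1*48563 = 45185 - 1*48563 = 45185 - 48563 = -3378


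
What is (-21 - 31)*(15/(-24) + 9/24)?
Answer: 13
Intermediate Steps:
(-21 - 31)*(15/(-24) + 9/24) = -52*(15*(-1/24) + 9*(1/24)) = -52*(-5/8 + 3/8) = -52*(-1/4) = 13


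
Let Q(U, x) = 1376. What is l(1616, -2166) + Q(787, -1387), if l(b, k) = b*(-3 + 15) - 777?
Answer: 19991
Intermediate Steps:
l(b, k) = -777 + 12*b (l(b, k) = b*12 - 777 = 12*b - 777 = -777 + 12*b)
l(1616, -2166) + Q(787, -1387) = (-777 + 12*1616) + 1376 = (-777 + 19392) + 1376 = 18615 + 1376 = 19991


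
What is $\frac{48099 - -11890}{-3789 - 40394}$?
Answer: $- \frac{59989}{44183} \approx -1.3577$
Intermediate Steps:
$\frac{48099 - -11890}{-3789 - 40394} = \frac{48099 + 11890}{-44183} = 59989 \left(- \frac{1}{44183}\right) = - \frac{59989}{44183}$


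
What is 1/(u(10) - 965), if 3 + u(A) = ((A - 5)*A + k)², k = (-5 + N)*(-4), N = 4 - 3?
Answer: 1/3388 ≈ 0.00029516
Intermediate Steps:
N = 1
k = 16 (k = (-5 + 1)*(-4) = -4*(-4) = 16)
u(A) = -3 + (16 + A*(-5 + A))² (u(A) = -3 + ((A - 5)*A + 16)² = -3 + ((-5 + A)*A + 16)² = -3 + (A*(-5 + A) + 16)² = -3 + (16 + A*(-5 + A))²)
1/(u(10) - 965) = 1/((-3 + (16 + 10² - 5*10)²) - 965) = 1/((-3 + (16 + 100 - 50)²) - 965) = 1/((-3 + 66²) - 965) = 1/((-3 + 4356) - 965) = 1/(4353 - 965) = 1/3388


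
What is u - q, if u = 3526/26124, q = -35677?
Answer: 466014737/13062 ≈ 35677.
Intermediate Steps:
u = 1763/13062 (u = 3526*(1/26124) = 1763/13062 ≈ 0.13497)
u - q = 1763/13062 - 1*(-35677) = 1763/13062 + 35677 = 466014737/13062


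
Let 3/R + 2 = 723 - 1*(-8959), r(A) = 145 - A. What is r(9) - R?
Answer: 1316477/9680 ≈ 136.00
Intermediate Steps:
R = 3/9680 (R = 3/(-2 + (723 - 1*(-8959))) = 3/(-2 + (723 + 8959)) = 3/(-2 + 9682) = 3/9680 ≈ 0.00030992)
r(9) - R = (145 - 1*9) - 1*3/9680 = (145 - 9) - 3/9680 = 136 - 3/9680 = 1316477/9680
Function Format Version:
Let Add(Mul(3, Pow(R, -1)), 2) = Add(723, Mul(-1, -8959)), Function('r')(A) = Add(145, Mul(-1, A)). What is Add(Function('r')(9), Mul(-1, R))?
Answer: Rational(1316477, 9680) ≈ 136.00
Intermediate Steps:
R = Rational(3, 9680) (R = Mul(3, Pow(Add(-2, Add(723, Mul(-1, -8959))), -1)) = Mul(3, Pow(Add(-2, Add(723, 8959)), -1)) = Mul(3, Pow(Add(-2, 9682), -1)) = Mul(3, Pow(9680, -1)) = Mul(3, Rational(1, 9680)) = Rational(3, 9680) ≈ 0.00030992)
Add(Function('r')(9), Mul(-1, R)) = Add(Add(145, Mul(-1, 9)), Mul(-1, Rational(3, 9680))) = Add(Add(145, -9), Rational(-3, 9680)) = Add(136, Rational(-3, 9680)) = Rational(1316477, 9680)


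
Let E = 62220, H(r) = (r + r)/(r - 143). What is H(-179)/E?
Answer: 179/10017420 ≈ 1.7869e-5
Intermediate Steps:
H(r) = 2*r/(-143 + r) (H(r) = (2*r)/(-143 + r) = 2*r/(-143 + r))
H(-179)/E = (2*(-179)/(-143 - 179))/62220 = (2*(-179)/(-322))*(1/62220) = (2*(-179)*(-1/322))*(1/62220) = (179/161)*(1/62220) = 179/10017420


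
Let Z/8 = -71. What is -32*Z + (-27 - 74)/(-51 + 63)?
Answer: 218011/12 ≈ 18168.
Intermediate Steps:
Z = -568 (Z = 8*(-71) = -568)
-32*Z + (-27 - 74)/(-51 + 63) = -32*(-568) + (-27 - 74)/(-51 + 63) = 18176 - 101/12 = 218011/12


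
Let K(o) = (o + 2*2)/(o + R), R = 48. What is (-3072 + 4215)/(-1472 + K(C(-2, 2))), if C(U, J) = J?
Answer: -28575/36797 ≈ -0.77656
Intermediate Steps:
K(o) = (4 + o)/(48 + o) (K(o) = (o + 2*2)/(o + 48) = (o + 4)/(48 + o) = (4 + o)/(48 + o))
(-3072 + 4215)/(-1472 + K(C(-2, 2))) = (-3072 + 4215)/(-1472 + (4 + 2)/(48 + 2)) = 1143/(-1472 + 6/50) = 1143/(-1472 + (1/50)*6) = 1143/(-1472 + 3/25) = 1143/(-36797/25) = 1143*(-25/36797) = -28575/36797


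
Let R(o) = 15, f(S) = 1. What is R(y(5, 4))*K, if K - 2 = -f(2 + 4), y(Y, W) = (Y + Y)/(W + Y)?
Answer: 15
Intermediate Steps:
y(Y, W) = 2*Y/(W + Y) (y(Y, W) = (2*Y)/(W + Y) = 2*Y/(W + Y))
K = 1 (K = 2 - 1*1 = 2 - 1 = 1)
R(y(5, 4))*K = 15*1 = 15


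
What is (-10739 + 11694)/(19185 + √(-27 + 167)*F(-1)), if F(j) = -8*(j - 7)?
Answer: 3664335/73498157 - 24448*√35/73498157 ≈ 0.047888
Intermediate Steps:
F(j) = 56 - 8*j (F(j) = -8*(-7 + j) = 56 - 8*j)
(-10739 + 11694)/(19185 + √(-27 + 167)*F(-1)) = (-10739 + 11694)/(19185 + √(-27 + 167)*(56 - 8*(-1))) = 955/(19185 + √140*(56 + 8)) = 955/(19185 + (2*√35)*64) = 955/(19185 + 128*√35)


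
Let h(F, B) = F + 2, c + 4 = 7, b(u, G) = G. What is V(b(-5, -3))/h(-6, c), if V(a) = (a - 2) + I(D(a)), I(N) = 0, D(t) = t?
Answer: 5/4 ≈ 1.2500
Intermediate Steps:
c = 3 (c = -4 + 7 = 3)
h(F, B) = 2 + F
V(a) = -2 + a (V(a) = (a - 2) + 0 = (-2 + a) + 0 = -2 + a)
V(b(-5, -3))/h(-6, c) = (-2 - 3)/(2 - 6) = -5/(-4) = -1/4*(-5) = 5/4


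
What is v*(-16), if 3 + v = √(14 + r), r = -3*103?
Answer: 48 - 16*I*√295 ≈ 48.0 - 274.81*I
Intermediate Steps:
r = -309
v = -3 + I*√295 (v = -3 + √(14 - 309) = -3 + √(-295) = -3 + I*√295 ≈ -3.0 + 17.176*I)
v*(-16) = (-3 + I*√295)*(-16) = 48 - 16*I*√295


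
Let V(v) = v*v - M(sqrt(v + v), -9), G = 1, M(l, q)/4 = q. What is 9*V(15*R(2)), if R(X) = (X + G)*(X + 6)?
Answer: 1166724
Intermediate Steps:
M(l, q) = 4*q
R(X) = (1 + X)*(6 + X) (R(X) = (X + 1)*(X + 6) = (1 + X)*(6 + X))
V(v) = 36 + v**2 (V(v) = v*v - 4*(-9) = v**2 - 1*(-36) = v**2 + 36 = 36 + v**2)
9*V(15*R(2)) = 9*(36 + (15*(6 + 2**2 + 7*2))**2) = 9*(36 + (15*(6 + 4 + 14))**2) = 9*(36 + (15*24)**2) = 9*(36 + 360**2) = 9*(36 + 129600) = 9*129636 = 1166724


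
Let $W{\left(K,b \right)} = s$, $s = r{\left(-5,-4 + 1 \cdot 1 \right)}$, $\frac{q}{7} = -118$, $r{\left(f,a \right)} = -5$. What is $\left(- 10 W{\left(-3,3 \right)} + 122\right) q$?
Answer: $-142072$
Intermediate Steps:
$q = -826$ ($q = 7 \left(-118\right) = -826$)
$s = -5$
$W{\left(K,b \right)} = -5$
$\left(- 10 W{\left(-3,3 \right)} + 122\right) q = \left(\left(-10\right) \left(-5\right) + 122\right) \left(-826\right) = \left(50 + 122\right) \left(-826\right) = 172 \left(-826\right) = -142072$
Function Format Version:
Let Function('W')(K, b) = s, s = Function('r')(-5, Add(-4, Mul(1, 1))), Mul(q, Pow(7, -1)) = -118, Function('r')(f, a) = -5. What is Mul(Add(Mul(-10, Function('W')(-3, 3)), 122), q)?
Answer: -142072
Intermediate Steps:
q = -826 (q = Mul(7, -118) = -826)
s = -5
Function('W')(K, b) = -5
Mul(Add(Mul(-10, Function('W')(-3, 3)), 122), q) = Mul(Add(Mul(-10, -5), 122), -826) = Mul(Add(50, 122), -826) = Mul(172, -826) = -142072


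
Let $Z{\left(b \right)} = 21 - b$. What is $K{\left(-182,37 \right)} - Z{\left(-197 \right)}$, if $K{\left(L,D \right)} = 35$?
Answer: $-183$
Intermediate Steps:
$K{\left(-182,37 \right)} - Z{\left(-197 \right)} = 35 - \left(21 - -197\right) = 35 - \left(21 + 197\right) = 35 - 218 = -183$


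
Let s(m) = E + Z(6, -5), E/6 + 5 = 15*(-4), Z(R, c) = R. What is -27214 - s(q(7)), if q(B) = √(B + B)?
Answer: -26830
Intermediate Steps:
q(B) = √2*√B (q(B) = √(2*B) = √2*√B)
E = -390 (E = -30 + 6*(15*(-4)) = -30 + 6*(-60) = -30 - 360 = -390)
s(m) = -384 (s(m) = -390 + 6 = -384)
-27214 - s(q(7)) = -27214 - 1*(-384) = -27214 + 384 = -26830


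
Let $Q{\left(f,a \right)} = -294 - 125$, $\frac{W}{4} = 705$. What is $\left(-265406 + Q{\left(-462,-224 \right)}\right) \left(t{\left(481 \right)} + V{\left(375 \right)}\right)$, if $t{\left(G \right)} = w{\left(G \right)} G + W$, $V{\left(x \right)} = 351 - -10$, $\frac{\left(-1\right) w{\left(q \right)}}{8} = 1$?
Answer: $177305275$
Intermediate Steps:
$W = 2820$ ($W = 4 \cdot 705 = 2820$)
$w{\left(q \right)} = -8$ ($w{\left(q \right)} = \left(-8\right) 1 = -8$)
$V{\left(x \right)} = 361$ ($V{\left(x \right)} = 351 + 10 = 361$)
$t{\left(G \right)} = 2820 - 8 G$ ($t{\left(G \right)} = - 8 G + 2820 = 2820 - 8 G$)
$Q{\left(f,a \right)} = -419$
$\left(-265406 + Q{\left(-462,-224 \right)}\right) \left(t{\left(481 \right)} + V{\left(375 \right)}\right) = \left(-265406 - 419\right) \left(\left(2820 - 3848\right) + 361\right) = - 265825 \left(\left(2820 - 3848\right) + 361\right) = - 265825 \left(-1028 + 361\right) = \left(-265825\right) \left(-667\right) = 177305275$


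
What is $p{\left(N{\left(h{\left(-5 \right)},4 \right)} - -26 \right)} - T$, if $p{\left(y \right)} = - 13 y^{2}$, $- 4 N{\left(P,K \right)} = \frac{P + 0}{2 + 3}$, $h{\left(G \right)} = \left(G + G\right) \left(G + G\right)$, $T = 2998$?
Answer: $-8731$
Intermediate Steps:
$h{\left(G \right)} = 4 G^{2}$ ($h{\left(G \right)} = 2 G 2 G = 4 G^{2}$)
$N{\left(P,K \right)} = - \frac{P}{20}$ ($N{\left(P,K \right)} = - \frac{\left(P + 0\right) \frac{1}{2 + 3}}{4} = - \frac{P \frac{1}{5}}{4} = - \frac{\frac{1}{5} P}{4} = - \frac{P}{20}$)
$p{\left(N{\left(h{\left(-5 \right)},4 \right)} - -26 \right)} - T = - 13 \left(- \frac{4 \left(-5\right)^{2}}{20} - -26\right)^{2} - 2998 = - 13 \left(- \frac{4 \cdot 25}{20} + 26\right)^{2} - 2998 = - 13 \left(\left(- \frac{1}{20}\right) 100 + 26\right)^{2} - 2998 = - 13 \left(-5 + 26\right)^{2} - 2998 = - 13 \cdot 21^{2} - 2998 = \left(-13\right) 441 - 2998 = -5733 - 2998 = -8731$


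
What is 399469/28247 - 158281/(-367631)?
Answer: 151328151346/10384472857 ≈ 14.573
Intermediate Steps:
399469/28247 - 158281/(-367631) = 399469*(1/28247) - 158281*(-1/367631) = 399469/28247 + 158281/367631 = 151328151346/10384472857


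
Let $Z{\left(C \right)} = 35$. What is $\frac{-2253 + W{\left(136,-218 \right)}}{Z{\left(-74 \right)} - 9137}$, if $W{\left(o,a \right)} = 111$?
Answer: $\frac{357}{1517} \approx 0.23533$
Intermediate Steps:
$\frac{-2253 + W{\left(136,-218 \right)}}{Z{\left(-74 \right)} - 9137} = \frac{-2253 + 111}{35 - 9137} = - \frac{2142}{-9102} = \left(-2142\right) \left(- \frac{1}{9102}\right) = \frac{357}{1517}$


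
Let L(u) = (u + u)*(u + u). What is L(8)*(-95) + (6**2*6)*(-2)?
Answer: -24752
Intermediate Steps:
L(u) = 4*u**2 (L(u) = (2*u)*(2*u) = 4*u**2)
L(8)*(-95) + (6**2*6)*(-2) = (4*8**2)*(-95) + (6**2*6)*(-2) = (4*64)*(-95) + (36*6)*(-2) = 256*(-95) + 216*(-2) = -24320 - 432 = -24752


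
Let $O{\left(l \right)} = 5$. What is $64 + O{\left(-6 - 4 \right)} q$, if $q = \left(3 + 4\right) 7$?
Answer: $309$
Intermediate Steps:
$q = 49$ ($q = 7 \cdot 7 = 49$)
$64 + O{\left(-6 - 4 \right)} q = 64 + 5 \cdot 49 = 64 + 245 = 309$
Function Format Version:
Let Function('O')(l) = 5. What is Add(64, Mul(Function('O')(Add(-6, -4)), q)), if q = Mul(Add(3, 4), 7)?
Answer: 309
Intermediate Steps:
q = 49 (q = Mul(7, 7) = 49)
Add(64, Mul(Function('O')(Add(-6, -4)), q)) = Add(64, Mul(5, 49)) = Add(64, 245) = 309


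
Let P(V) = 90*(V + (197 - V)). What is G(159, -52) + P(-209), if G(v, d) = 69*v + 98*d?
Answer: 23605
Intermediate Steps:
P(V) = 17730 (P(V) = 90*197 = 17730)
G(159, -52) + P(-209) = (69*159 + 98*(-52)) + 17730 = (10971 - 5096) + 17730 = 5875 + 17730 = 23605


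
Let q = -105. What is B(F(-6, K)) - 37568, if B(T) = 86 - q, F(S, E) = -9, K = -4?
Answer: -37377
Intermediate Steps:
B(T) = 191 (B(T) = 86 - 1*(-105) = 86 + 105 = 191)
B(F(-6, K)) - 37568 = 191 - 37568 = -37377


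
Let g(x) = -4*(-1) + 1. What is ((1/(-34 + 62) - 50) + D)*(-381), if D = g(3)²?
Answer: 266319/28 ≈ 9511.4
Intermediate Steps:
g(x) = 5 (g(x) = 4 + 1 = 5)
D = 25 (D = 5² = 25)
((1/(-34 + 62) - 50) + D)*(-381) = ((1/(-34 + 62) - 50) + 25)*(-381) = ((1/28 - 50) + 25)*(-381) = (-1399/28 + 25)*(-381) = -699/28*(-381) = 266319/28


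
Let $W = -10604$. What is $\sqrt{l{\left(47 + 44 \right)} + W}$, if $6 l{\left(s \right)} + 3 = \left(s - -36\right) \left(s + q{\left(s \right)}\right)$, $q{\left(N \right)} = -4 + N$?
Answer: $\frac{i \sqrt{246126}}{6} \approx 82.685 i$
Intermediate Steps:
$l{\left(s \right)} = - \frac{1}{2} + \frac{\left(-4 + 2 s\right) \left(36 + s\right)}{6}$ ($l{\left(s \right)} = - \frac{1}{2} + \frac{\left(s - -36\right) \left(s + \left(-4 + s\right)\right)}{6} = - \frac{1}{2} + \frac{\left(s + 36\right) \left(-4 + 2 s\right)}{6} = - \frac{1}{2} + \frac{\left(36 + s\right) \left(-4 + 2 s\right)}{6} = - \frac{1}{2} + \frac{\left(-4 + 2 s\right) \left(36 + s\right)}{6}$)
$\sqrt{l{\left(47 + 44 \right)} + W} = \sqrt{\left(- \frac{49}{2} + \frac{\left(47 + 44\right)^{2}}{3} + \frac{34 \left(47 + 44\right)}{3}\right) - 10604} = \sqrt{\left(- \frac{49}{2} + \frac{91^{2}}{3} + \frac{34}{3} \cdot 91\right) - 10604} = \sqrt{\left(- \frac{49}{2} + \frac{1}{3} \cdot 8281 + \frac{3094}{3}\right) - 10604} = \sqrt{\left(- \frac{49}{2} + \frac{8281}{3} + \frac{3094}{3}\right) - 10604} = \sqrt{\frac{22603}{6} - 10604} = \sqrt{- \frac{41021}{6}} = \frac{i \sqrt{246126}}{6}$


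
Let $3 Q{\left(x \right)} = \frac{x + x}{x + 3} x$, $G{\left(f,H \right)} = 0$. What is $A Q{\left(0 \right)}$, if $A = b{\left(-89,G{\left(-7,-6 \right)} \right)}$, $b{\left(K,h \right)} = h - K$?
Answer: $0$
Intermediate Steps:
$Q{\left(x \right)} = \frac{2 x^{2}}{3 \left(3 + x\right)}$ ($Q{\left(x \right)} = \frac{\frac{x + x}{x + 3} x}{3} = \frac{\frac{2 x}{3 + x} x}{3} = \frac{2 x^{2} \frac{1}{3 + x}}{3} = \frac{2 x^{2}}{3 \left(3 + x\right)}$)
$A = 89$ ($A = 0 - -89 = 0 + 89 = 89$)
$A Q{\left(0 \right)} = 89 \frac{2 \cdot 0^{2}}{3 \left(3 + 0\right)} = 89 \cdot \frac{2}{3} \cdot 0 \cdot \frac{1}{3} = 89 \cdot 0 = 0$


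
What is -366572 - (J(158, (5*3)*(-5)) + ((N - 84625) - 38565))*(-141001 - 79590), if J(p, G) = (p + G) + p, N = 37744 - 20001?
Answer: -23207863318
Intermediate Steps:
N = 17743
J(p, G) = G + 2*p (J(p, G) = (G + p) + p = G + 2*p)
-366572 - (J(158, (5*3)*(-5)) + ((N - 84625) - 38565))*(-141001 - 79590) = -366572 - (((5*3)*(-5) + 2*158) + ((17743 - 84625) - 38565))*(-141001 - 79590) = -366572 - ((15*(-5) + 316) + (-66882 - 38565))*(-220591) = -366572 - ((-75 + 316) - 105447)*(-220591) = -366572 - (241 - 105447)*(-220591) = -366572 - (-105206)*(-220591) = -366572 - 1*23207496746 = -366572 - 23207496746 = -23207863318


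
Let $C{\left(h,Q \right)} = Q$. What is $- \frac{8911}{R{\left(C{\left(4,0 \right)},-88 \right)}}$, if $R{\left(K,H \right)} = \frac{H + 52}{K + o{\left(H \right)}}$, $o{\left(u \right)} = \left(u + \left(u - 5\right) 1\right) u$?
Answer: $\frac{35483602}{9} \approx 3.9426 \cdot 10^{6}$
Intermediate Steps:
$o{\left(u \right)} = u \left(-5 + 2 u\right)$ ($o{\left(u \right)} = \left(u + \left(-5 + u\right) 1\right) u = \left(u + \left(-5 + u\right)\right) u = \left(-5 + 2 u\right) u = u \left(-5 + 2 u\right)$)
$R{\left(K,H \right)} = \frac{52 + H}{K + H \left(-5 + 2 H\right)}$ ($R{\left(K,H \right)} = \frac{H + 52}{K + H \left(-5 + 2 H\right)} = \frac{52 + H}{K + H \left(-5 + 2 H\right)}$)
$- \frac{8911}{R{\left(C{\left(4,0 \right)},-88 \right)}} = - \frac{8911}{\frac{1}{0 - 88 \left(-5 + 2 \left(-88\right)\right)} \left(52 - 88\right)} = - \frac{8911}{\frac{1}{0 - 88 \left(-5 - 176\right)} \left(-36\right)} = - \frac{8911}{\frac{1}{0 - -15928} \left(-36\right)} = - \frac{8911}{\frac{1}{0 + 15928} \left(-36\right)} = - \frac{8911}{\frac{1}{15928} \left(-36\right)} = - \frac{8911}{- \frac{9}{3982}} = \left(-8911\right) \left(- \frac{3982}{9}\right) = \frac{35483602}{9}$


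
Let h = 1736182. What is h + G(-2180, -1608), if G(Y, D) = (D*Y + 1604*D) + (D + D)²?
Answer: 13005046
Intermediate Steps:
G(Y, D) = 4*D² + 1604*D + D*Y (G(Y, D) = (1604*D + D*Y) + (2*D)² = (1604*D + D*Y) + 4*D² = 4*D² + 1604*D + D*Y)
h + G(-2180, -1608) = 1736182 - 1608*(1604 - 2180 + 4*(-1608)) = 1736182 - 1608*(1604 - 2180 - 6432) = 1736182 - 1608*(-7008) = 1736182 + 11268864 = 13005046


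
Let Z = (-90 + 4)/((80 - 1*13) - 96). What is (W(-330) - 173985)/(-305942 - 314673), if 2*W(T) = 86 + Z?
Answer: 1008855/3599567 ≈ 0.28027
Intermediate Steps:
Z = 86/29 (Z = -86/((80 - 13) - 96) = -86/(67 - 96) = -86/(-29) = -86*(-1/29) = 86/29 ≈ 2.9655)
W(T) = 1290/29 (W(T) = (86 + 86/29)/2 = (½)*(2580/29) = 1290/29)
(W(-330) - 173985)/(-305942 - 314673) = (1290/29 - 173985)/(-305942 - 314673) = -5044275/29/(-620615) = -5044275/29*(-1/620615) = 1008855/3599567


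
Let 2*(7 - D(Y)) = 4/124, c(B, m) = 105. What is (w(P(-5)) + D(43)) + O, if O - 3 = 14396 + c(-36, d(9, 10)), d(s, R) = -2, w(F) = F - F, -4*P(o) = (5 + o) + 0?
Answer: 899681/62 ≈ 14511.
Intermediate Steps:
P(o) = -5/4 - o/4 (P(o) = -((5 + o) + 0)/4 = -(5 + o)/4 = -5/4 - o/4)
w(F) = 0
O = 14504 (O = 3 + (14396 + 105) = 3 + 14501 = 14504)
D(Y) = 433/62 (D(Y) = 7 - 2/124 = 7 - ½*1/31 = 7 - 1/62 = 433/62)
(w(P(-5)) + D(43)) + O = (0 + 433/62) + 14504 = 433/62 + 14504 = 899681/62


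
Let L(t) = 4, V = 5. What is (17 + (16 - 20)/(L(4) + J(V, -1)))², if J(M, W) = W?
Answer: 2209/9 ≈ 245.44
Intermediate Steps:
(17 + (16 - 20)/(L(4) + J(V, -1)))² = (17 + (16 - 20)/(4 - 1))² = (17 - 4/3)² = (47/3)² = 2209/9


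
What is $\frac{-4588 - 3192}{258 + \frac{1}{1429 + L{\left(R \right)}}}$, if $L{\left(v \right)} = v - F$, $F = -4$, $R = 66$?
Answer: $- \frac{11662220}{386743} \approx -30.155$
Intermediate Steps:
$L{\left(v \right)} = 4 + v$ ($L{\left(v \right)} = v - -4 = v + 4 = 4 + v$)
$\frac{-4588 - 3192}{258 + \frac{1}{1429 + L{\left(R \right)}}} = \frac{-4588 - 3192}{258 + \frac{1}{1429 + \left(4 + 66\right)}} = - \frac{7780}{258 + \frac{1}{1429 + 70}} = - \frac{7780}{258 + \frac{1}{1499}} = - \frac{7780}{\frac{386743}{1499}} = \left(-7780\right) \frac{1499}{386743} = - \frac{11662220}{386743}$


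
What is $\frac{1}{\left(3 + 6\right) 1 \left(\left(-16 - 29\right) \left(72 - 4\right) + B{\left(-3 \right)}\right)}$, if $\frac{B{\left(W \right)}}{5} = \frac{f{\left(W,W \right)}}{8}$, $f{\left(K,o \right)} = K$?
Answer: $- \frac{8}{220455} \approx -3.6289 \cdot 10^{-5}$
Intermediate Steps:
$B{\left(W \right)} = \frac{5 W}{8}$ ($B{\left(W \right)} = 5 \frac{W}{8} = \frac{5 W}{8}$)
$\frac{1}{\left(3 + 6\right) 1 \left(\left(-16 - 29\right) \left(72 - 4\right) + B{\left(-3 \right)}\right)} = \frac{1}{\left(3 + 6\right) 1 \left(\left(-16 - 29\right) \left(72 - 4\right) + \frac{5}{8} \left(-3\right)\right)} = \frac{1}{9 \cdot 1 \left(\left(-45\right) 68 - \frac{15}{8}\right)} = \frac{1}{9 \left(-3060 - \frac{15}{8}\right)} = \frac{1}{9 \left(- \frac{24495}{8}\right)} = \frac{1}{- \frac{220455}{8}} = - \frac{8}{220455}$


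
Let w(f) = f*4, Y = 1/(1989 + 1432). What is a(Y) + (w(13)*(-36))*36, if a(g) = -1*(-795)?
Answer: -66597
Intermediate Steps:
Y = 1/3421 ≈ 0.00029231
w(f) = 4*f
a(g) = 795
a(Y) + (w(13)*(-36))*36 = 795 + ((4*13)*(-36))*36 = 795 + (52*(-36))*36 = 795 - 1872*36 = 795 - 67392 = -66597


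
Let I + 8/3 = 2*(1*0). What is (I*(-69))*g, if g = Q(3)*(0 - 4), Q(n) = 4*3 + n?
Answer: -11040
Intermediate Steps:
Q(n) = 12 + n
I = -8/3 (I = -8/3 + 2*(1*0) = -8/3 + 2*0 = -8/3 + 0 = -8/3 ≈ -2.6667)
g = -60 (g = (12 + 3)*(0 - 4) = 15*(-4) = -60)
(I*(-69))*g = -8/3*(-69)*(-60) = 184*(-60) = -11040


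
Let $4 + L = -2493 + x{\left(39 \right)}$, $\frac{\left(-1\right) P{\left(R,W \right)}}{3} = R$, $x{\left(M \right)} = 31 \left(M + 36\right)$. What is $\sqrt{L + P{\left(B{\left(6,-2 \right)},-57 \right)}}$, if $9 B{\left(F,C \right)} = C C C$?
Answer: $\frac{2 i \sqrt{381}}{3} \approx 13.013 i$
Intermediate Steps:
$B{\left(F,C \right)} = \frac{C^{3}}{9}$ ($B{\left(F,C \right)} = \frac{C C C}{9} = \frac{C^{2} C}{9} = \frac{C^{3}}{9}$)
$x{\left(M \right)} = 1116 + 31 M$ ($x{\left(M \right)} = 31 \left(36 + M\right) = 1116 + 31 M$)
$P{\left(R,W \right)} = - 3 R$
$L = -172$ ($L = -4 + \left(-2493 + \left(1116 + 31 \cdot 39\right)\right) = -4 + \left(-2493 + \left(1116 + 1209\right)\right) = -4 + \left(-2493 + 2325\right) = -4 - 168 = -172$)
$\sqrt{L + P{\left(B{\left(6,-2 \right)},-57 \right)}} = \sqrt{-172 - 3 \frac{\left(-2\right)^{3}}{9}} = \sqrt{-172 - 3 \cdot \frac{1}{9} \left(-8\right)} = \sqrt{-172 - - \frac{8}{3}} = \sqrt{-172 + \frac{8}{3}} = \sqrt{- \frac{508}{3}} = \frac{2 i \sqrt{381}}{3}$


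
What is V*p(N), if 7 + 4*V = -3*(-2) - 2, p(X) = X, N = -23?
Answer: 69/4 ≈ 17.250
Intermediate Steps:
V = -¾ (V = -7/4 + (-3*(-2) - 2)/4 = -7/4 + (6 - 2)/4 = -7/4 + (¼)*4 = -7/4 + 1 = -¾ ≈ -0.75000)
V*p(N) = -¾*(-23) = 69/4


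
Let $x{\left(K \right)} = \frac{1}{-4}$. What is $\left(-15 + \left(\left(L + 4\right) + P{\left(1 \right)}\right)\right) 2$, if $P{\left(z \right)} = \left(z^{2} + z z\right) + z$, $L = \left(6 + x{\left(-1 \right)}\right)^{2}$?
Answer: $\frac{401}{8} \approx 50.125$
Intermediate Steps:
$x{\left(K \right)} = - \frac{1}{4}$
$L = \frac{529}{16}$ ($L = \left(6 - \frac{1}{4}\right)^{2} = \left(\frac{23}{4}\right)^{2} = \frac{529}{16} \approx 33.063$)
$P{\left(z \right)} = z + 2 z^{2}$ ($P{\left(z \right)} = \left(z^{2} + z^{2}\right) + z = 2 z^{2} + z = z + 2 z^{2}$)
$\left(-15 + \left(\left(L + 4\right) + P{\left(1 \right)}\right)\right) 2 = \left(-15 + \left(\left(\frac{529}{16} + 4\right) + 1 \left(1 + 2 \cdot 1\right)\right)\right) 2 = \left(-15 + \left(\frac{593}{16} + 1 \left(1 + 2\right)\right)\right) 2 = \left(-15 + \left(\frac{593}{16} + 1 \cdot 3\right)\right) 2 = \left(-15 + \left(\frac{593}{16} + 3\right)\right) 2 = \left(-15 + \frac{641}{16}\right) 2 = \frac{401}{16} \cdot 2 = \frac{401}{8}$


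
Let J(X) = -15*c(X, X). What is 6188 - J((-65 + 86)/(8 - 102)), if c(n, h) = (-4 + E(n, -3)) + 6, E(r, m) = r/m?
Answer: 584597/94 ≈ 6219.1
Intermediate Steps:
c(n, h) = 2 - n/3 (c(n, h) = (-4 + n/(-3)) + 6 = (-4 + n*(-⅓)) + 6 = (-4 - n/3) + 6 = 2 - n/3)
J(X) = -30 + 5*X (J(X) = -15*(2 - X/3) = -30 + 5*X)
6188 - J((-65 + 86)/(8 - 102)) = 6188 - (-30 + 5*((-65 + 86)/(8 - 102))) = 6188 - (-30 + 5*(21/(-94))) = 6188 - (-30 + 5*(21*(-1/94))) = 6188 - (-30 + 5*(-21/94)) = 6188 - (-30 - 105/94) = 6188 - 1*(-2925/94) = 6188 + 2925/94 = 584597/94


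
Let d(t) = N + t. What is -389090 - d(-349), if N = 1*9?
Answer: -388750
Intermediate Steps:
N = 9
d(t) = 9 + t
-389090 - d(-349) = -389090 - (9 - 349) = -389090 - 1*(-340) = -389090 + 340 = -388750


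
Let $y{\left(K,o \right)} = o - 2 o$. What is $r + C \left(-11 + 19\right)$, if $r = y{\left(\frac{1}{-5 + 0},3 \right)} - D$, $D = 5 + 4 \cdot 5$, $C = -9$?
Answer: $-100$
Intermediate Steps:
$y{\left(K,o \right)} = - o$
$D = 25$ ($D = 5 + 20 = 25$)
$r = -28$ ($r = \left(-1\right) 3 - 25 = -3 - 25 = -28$)
$r + C \left(-11 + 19\right) = -28 - 9 \left(-11 + 19\right) = -28 - 72 = -100$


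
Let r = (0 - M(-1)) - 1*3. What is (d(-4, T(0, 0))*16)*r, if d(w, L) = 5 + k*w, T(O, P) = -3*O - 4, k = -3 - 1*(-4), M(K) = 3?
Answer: -96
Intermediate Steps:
k = 1 (k = -3 + 4 = 1)
T(O, P) = -4 - 3*O
d(w, L) = 5 + w (d(w, L) = 5 + 1*w = 5 + w)
r = -6 (r = (0 - 1*3) - 1*3 = (0 - 3) - 3 = -3 - 3 = -6)
(d(-4, T(0, 0))*16)*r = ((5 - 4)*16)*(-6) = (1*16)*(-6) = 16*(-6) = -96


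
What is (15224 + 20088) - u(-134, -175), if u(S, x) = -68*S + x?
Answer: 26375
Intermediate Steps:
u(S, x) = x - 68*S
(15224 + 20088) - u(-134, -175) = (15224 + 20088) - (-175 - 68*(-134)) = 35312 - (-175 + 9112) = 35312 - 1*8937 = 35312 - 8937 = 26375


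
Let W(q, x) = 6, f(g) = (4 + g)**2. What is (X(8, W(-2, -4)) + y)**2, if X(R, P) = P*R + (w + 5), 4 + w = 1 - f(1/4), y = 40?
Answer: 1324801/256 ≈ 5175.0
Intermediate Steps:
w = -337/16 (w = -4 + (1 - (4 + 1/4)**2) = -4 + (1 - (17/4)**2) = -4 + (1 - 1*289/16) = -4 + (1 - 289/16) = -4 - 273/16 = -337/16 ≈ -21.063)
X(R, P) = -257/16 + P*R (X(R, P) = P*R + (-337/16 + 5) = P*R - 257/16 = -257/16 + P*R)
(X(8, W(-2, -4)) + y)**2 = ((-257/16 + 6*8) + 40)**2 = ((-257/16 + 48) + 40)**2 = (511/16 + 40)**2 = (1151/16)**2 = 1324801/256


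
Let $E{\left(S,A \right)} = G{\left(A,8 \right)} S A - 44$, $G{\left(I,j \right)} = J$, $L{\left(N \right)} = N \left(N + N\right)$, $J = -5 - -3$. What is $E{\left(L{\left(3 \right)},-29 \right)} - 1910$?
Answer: $-910$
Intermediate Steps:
$J = -2$ ($J = -5 + 3 = -2$)
$L{\left(N \right)} = 2 N^{2}$ ($L{\left(N \right)} = N 2 N = 2 N^{2}$)
$G{\left(I,j \right)} = -2$
$E{\left(S,A \right)} = -44 - 2 A S$ ($E{\left(S,A \right)} = - 2 S A - 44 = - 2 A S - 44 = -44 - 2 A S$)
$E{\left(L{\left(3 \right)},-29 \right)} - 1910 = \left(-44 - - 58 \cdot 2 \cdot 3^{2}\right) - 1910 = \left(-44 - - 58 \cdot 2 \cdot 9\right) - 1910 = \left(-44 - \left(-58\right) 18\right) - 1910 = \left(-44 + 1044\right) - 1910 = 1000 - 1910 = -910$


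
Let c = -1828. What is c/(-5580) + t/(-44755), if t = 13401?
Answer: 351728/12486645 ≈ 0.028168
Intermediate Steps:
c/(-5580) + t/(-44755) = -1828/(-5580) + 13401/(-44755) = -1828*(-1/5580) + 13401*(-1/44755) = 457/1395 - 13401/44755 = 351728/12486645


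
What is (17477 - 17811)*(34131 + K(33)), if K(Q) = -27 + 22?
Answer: -11398084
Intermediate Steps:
K(Q) = -5
(17477 - 17811)*(34131 + K(33)) = (17477 - 17811)*(34131 - 5) = -334*34126 = -11398084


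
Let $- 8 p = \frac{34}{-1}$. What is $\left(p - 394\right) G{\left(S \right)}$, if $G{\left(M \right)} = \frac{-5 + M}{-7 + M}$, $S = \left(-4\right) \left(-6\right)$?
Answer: $- \frac{29621}{68} \approx -435.6$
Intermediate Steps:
$p = \frac{17}{4}$ ($p = - \frac{34 \frac{1}{-1}}{8} = - \frac{34 \left(-1\right)}{8} = \left(- \frac{1}{8}\right) \left(-34\right) = \frac{17}{4} \approx 4.25$)
$S = 24$
$G{\left(M \right)} = \frac{-5 + M}{-7 + M}$
$\left(p - 394\right) G{\left(S \right)} = \left(\frac{17}{4} - 394\right) \frac{-5 + 24}{-7 + 24} = - \frac{1559 \cdot \frac{1}{17} \cdot 19}{4} = \left(- \frac{1559}{4}\right) \frac{19}{17} = - \frac{29621}{68}$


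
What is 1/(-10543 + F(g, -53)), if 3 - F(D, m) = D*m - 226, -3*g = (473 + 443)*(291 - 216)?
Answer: -1/1224014 ≈ -8.1698e-7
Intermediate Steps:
g = -22900 (g = -(473 + 443)*(291 - 216)/3 = -916*75/3 = -⅓*68700 = -22900)
F(D, m) = 229 - D*m (F(D, m) = 3 - (D*m - 226) = 3 - (-226 + D*m) = 3 + (226 - D*m) = 229 - D*m)
1/(-10543 + F(g, -53)) = 1/(-10543 + (229 - 1*(-22900)*(-53))) = 1/(-10543 + (229 - 1213700)) = 1/(-10543 - 1213471) = 1/(-1224014) = -1/1224014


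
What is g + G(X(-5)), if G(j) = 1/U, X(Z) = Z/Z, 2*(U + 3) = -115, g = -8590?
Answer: -1039392/121 ≈ -8590.0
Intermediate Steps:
U = -121/2 (U = -3 + (1/2)*(-115) = -3 - 115/2 = -121/2 ≈ -60.500)
X(Z) = 1
G(j) = -2/121 (G(j) = 1/(-121/2) = -2/121)
g + G(X(-5)) = -8590 - 2/121 = -1039392/121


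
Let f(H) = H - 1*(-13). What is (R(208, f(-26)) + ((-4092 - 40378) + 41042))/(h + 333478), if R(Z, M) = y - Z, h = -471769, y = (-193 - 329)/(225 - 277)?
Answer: 31425/1198522 ≈ 0.026220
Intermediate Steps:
f(H) = 13 + H (f(H) = H + 13 = 13 + H)
y = 261/26 (y = -522/(-52) = -522*(-1/52) = 261/26 ≈ 10.038)
R(Z, M) = 261/26 - Z
(R(208, f(-26)) + ((-4092 - 40378) + 41042))/(h + 333478) = ((261/26 - 1*208) + ((-4092 - 40378) + 41042))/(-471769 + 333478) = ((261/26 - 208) + (-44470 + 41042))/(-138291) = (-5147/26 - 3428)*(-1/138291) = -94275/26*(-1/138291) = 31425/1198522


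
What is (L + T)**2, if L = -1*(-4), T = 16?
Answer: 400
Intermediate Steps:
L = 4
(L + T)**2 = (4 + 16)**2 = 20**2 = 400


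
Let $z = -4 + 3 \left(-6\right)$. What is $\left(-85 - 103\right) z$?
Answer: $4136$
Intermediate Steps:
$z = -22$ ($z = -4 - 18 = -22$)
$\left(-85 - 103\right) z = \left(-85 - 103\right) \left(-22\right) = \left(-188\right) \left(-22\right) = 4136$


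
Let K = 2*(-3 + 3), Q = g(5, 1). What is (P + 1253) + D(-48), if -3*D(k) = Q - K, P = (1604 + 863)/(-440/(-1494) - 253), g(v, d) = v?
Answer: 703117787/566313 ≈ 1241.6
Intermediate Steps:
Q = 5
K = 0 (K = 2*0 = 0)
P = -1842849/188771 (P = 2467/(-440*(-1/1494) - 253) = 2467/(220/747 - 253) = 2467/(-188771/747) = 2467*(-747/188771) = -1842849/188771 ≈ -9.7624)
D(k) = -5/3 (D(k) = -(5 - 1*0)/3 = -(5 + 0)/3 = -⅓*5 = -5/3)
(P + 1253) + D(-48) = (-1842849/188771 + 1253) - 5/3 = 234687214/188771 - 5/3 = 703117787/566313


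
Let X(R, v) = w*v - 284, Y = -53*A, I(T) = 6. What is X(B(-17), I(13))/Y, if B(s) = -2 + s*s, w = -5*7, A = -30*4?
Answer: -247/3180 ≈ -0.077673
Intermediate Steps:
A = -120
w = -35
B(s) = -2 + s²
Y = 6360 (Y = -53*(-120) = 6360)
X(R, v) = -284 - 35*v (X(R, v) = -35*v - 284 = -284 - 35*v)
X(B(-17), I(13))/Y = (-284 - 35*6)/6360 = (-284 - 210)*(1/6360) = -494*1/6360 = -247/3180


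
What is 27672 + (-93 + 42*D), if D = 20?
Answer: 28419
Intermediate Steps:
27672 + (-93 + 42*D) = 27672 + (-93 + 42*20) = 27672 + (-93 + 840) = 27672 + 747 = 28419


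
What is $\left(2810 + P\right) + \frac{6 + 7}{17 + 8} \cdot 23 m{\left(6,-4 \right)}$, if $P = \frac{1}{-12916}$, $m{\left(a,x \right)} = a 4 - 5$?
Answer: $\frac{980724771}{322900} \approx 3037.2$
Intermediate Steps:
$m{\left(a,x \right)} = -5 + 4 a$ ($m{\left(a,x \right)} = 4 a - 5 = -5 + 4 a$)
$P = - \frac{1}{12916} \approx -7.7423 \cdot 10^{-5}$
$\left(2810 + P\right) + \frac{6 + 7}{17 + 8} \cdot 23 m{\left(6,-4 \right)} = \left(2810 - \frac{1}{12916}\right) + \frac{6 + 7}{17 + 8} \cdot 23 \left(-5 + 4 \cdot 6\right) = \frac{36293959}{12916} + \frac{13}{25} \cdot 23 \left(-5 + 24\right) = \frac{36293959}{12916} + 13 \cdot \frac{1}{25} \cdot 23 \cdot 19 = \frac{36293959}{12916} + \frac{13}{25} \cdot 23 \cdot 19 = \frac{36293959}{12916} + \frac{299}{25} \cdot 19 = \frac{36293959}{12916} + \frac{5681}{25} = \frac{980724771}{322900}$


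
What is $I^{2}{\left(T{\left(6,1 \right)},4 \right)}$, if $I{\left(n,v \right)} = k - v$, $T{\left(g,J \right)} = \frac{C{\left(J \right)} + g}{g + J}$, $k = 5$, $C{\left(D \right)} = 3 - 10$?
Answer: $1$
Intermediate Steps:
$C{\left(D \right)} = -7$ ($C{\left(D \right)} = 3 - 10 = -7$)
$T{\left(g,J \right)} = \frac{-7 + g}{J + g}$ ($T{\left(g,J \right)} = \frac{-7 + g}{g + J} = \frac{-7 + g}{J + g}$)
$I{\left(n,v \right)} = 5 - v$
$I^{2}{\left(T{\left(6,1 \right)},4 \right)} = \left(5 - 4\right)^{2} = 1^{2} = 1$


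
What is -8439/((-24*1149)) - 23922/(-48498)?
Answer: 59385983/74298936 ≈ 0.79928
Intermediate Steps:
-8439/((-24*1149)) - 23922/(-48498) = -8439/(-27576) - 23922*(-1/48498) = -8439*(-1/27576) + 3987/8083 = 2813/9192 + 3987/8083 = 59385983/74298936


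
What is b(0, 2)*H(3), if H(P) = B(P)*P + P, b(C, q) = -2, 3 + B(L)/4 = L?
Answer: -6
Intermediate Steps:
B(L) = -12 + 4*L
H(P) = P + P*(-12 + 4*P) (H(P) = (-12 + 4*P)*P + P = P*(-12 + 4*P) + P = P + P*(-12 + 4*P))
b(0, 2)*H(3) = -6*(-11 + 4*3) = -6*(-11 + 12) = -6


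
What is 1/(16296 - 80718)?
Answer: -1/64422 ≈ -1.5523e-5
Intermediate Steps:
1/(16296 - 80718) = 1/(-64422) = -1/64422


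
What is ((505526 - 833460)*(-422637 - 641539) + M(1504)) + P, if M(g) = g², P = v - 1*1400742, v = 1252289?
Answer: 348981605947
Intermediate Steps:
P = -148453 (P = 1252289 - 1*1400742 = 1252289 - 1400742 = -148453)
((505526 - 833460)*(-422637 - 641539) + M(1504)) + P = ((505526 - 833460)*(-422637 - 641539) + 1504²) - 148453 = (-327934*(-1064176) + 2262016) - 148453 = (348979492384 + 2262016) - 148453 = 348981754400 - 148453 = 348981605947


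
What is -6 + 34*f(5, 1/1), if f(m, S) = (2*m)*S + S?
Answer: 368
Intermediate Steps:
f(m, S) = S + 2*S*m (f(m, S) = 2*S*m + S = S + 2*S*m)
-6 + 34*f(5, 1/1) = -6 + 34*((1 + 2*5)/1) = -6 + 34*(1*(1 + 10)) = -6 + 34*(1*11) = -6 + 34*11 = -6 + 374 = 368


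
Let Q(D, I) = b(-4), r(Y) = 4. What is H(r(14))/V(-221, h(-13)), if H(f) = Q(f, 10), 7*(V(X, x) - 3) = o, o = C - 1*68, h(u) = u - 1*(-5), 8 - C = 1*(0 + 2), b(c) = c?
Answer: 28/41 ≈ 0.68293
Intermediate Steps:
C = 6 (C = 8 - (0 + 2) = 8 - 2 = 6)
Q(D, I) = -4
h(u) = 5 + u (h(u) = u + 5 = 5 + u)
o = -62 (o = 6 - 1*68 = 6 - 68 = -62)
V(X, x) = -41/7 (V(X, x) = 3 + (⅐)*(-62) = 3 - 62/7 = -41/7)
H(f) = -4
H(r(14))/V(-221, h(-13)) = -4/(-41/7) = -4*(-7/41) = 28/41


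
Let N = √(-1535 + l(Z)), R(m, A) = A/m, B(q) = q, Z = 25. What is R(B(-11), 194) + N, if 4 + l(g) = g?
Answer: -194/11 + I*√1514 ≈ -17.636 + 38.91*I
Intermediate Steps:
l(g) = -4 + g
N = I*√1514 (N = √(-1535 + (-4 + 25)) = √(-1535 + 21) = √(-1514) = I*√1514 ≈ 38.91*I)
R(B(-11), 194) + N = 194/(-11) + I*√1514 = 194*(-1/11) + I*√1514 = -194/11 + I*√1514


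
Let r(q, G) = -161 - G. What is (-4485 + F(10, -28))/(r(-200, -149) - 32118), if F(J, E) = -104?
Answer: 4589/32130 ≈ 0.14283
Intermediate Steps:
(-4485 + F(10, -28))/(r(-200, -149) - 32118) = (-4485 - 104)/((-161 - 1*(-149)) - 32118) = -4589/((-161 + 149) - 32118) = -4589/(-12 - 32118) = -4589/(-32130) = -4589*(-1/32130) = 4589/32130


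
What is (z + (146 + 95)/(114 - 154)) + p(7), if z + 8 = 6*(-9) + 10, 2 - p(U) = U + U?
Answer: -2801/40 ≈ -70.025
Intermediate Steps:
p(U) = 2 - 2*U (p(U) = 2 - (U + U) = 2 - 2*U)
z = -52 (z = -8 + (6*(-9) + 10) = -8 + (-54 + 10) = -8 - 44 = -52)
(z + (146 + 95)/(114 - 154)) + p(7) = (-52 + (146 + 95)/(114 - 154)) + (2 - 2*7) = (-52 + 241/(-40)) + (2 - 14) = (-52 + 241*(-1/40)) - 12 = (-52 - 241/40) - 12 = -2321/40 - 12 = -2801/40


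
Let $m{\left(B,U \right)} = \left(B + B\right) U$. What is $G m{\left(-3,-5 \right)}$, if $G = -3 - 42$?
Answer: $-1350$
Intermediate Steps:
$G = -45$ ($G = -3 - 42 = -45$)
$m{\left(B,U \right)} = 2 B U$
$G m{\left(-3,-5 \right)} = - 45 \cdot 2 \left(-3\right) \left(-5\right) = \left(-45\right) 30 = -1350$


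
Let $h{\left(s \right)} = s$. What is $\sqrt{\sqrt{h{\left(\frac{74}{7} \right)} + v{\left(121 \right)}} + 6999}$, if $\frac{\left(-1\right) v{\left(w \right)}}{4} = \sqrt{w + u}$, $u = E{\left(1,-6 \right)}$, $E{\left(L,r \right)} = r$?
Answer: $\frac{\sqrt{342951 + 7 \sqrt{14} \sqrt{37 - 14 \sqrt{115}}}}{7} \approx 83.66 + 0.033979 i$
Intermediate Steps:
$u = -6$
$v{\left(w \right)} = - 4 \sqrt{-6 + w}$ ($v{\left(w \right)} = - 4 \sqrt{w - 6} = - 4 \sqrt{-6 + w}$)
$\sqrt{\sqrt{h{\left(\frac{74}{7} \right)} + v{\left(121 \right)}} + 6999} = \sqrt{\sqrt{\frac{74}{7} - 4 \sqrt{-6 + 121}} + 6999} = \sqrt{\sqrt{74 \cdot \frac{1}{7} - 4 \sqrt{115}} + 6999} = \sqrt{\sqrt{\frac{74}{7} - 4 \sqrt{115}} + 6999} = \sqrt{6999 + \sqrt{\frac{74}{7} - 4 \sqrt{115}}}$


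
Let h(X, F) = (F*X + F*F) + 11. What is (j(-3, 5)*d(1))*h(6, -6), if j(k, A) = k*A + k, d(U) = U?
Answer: -198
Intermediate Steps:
j(k, A) = k + A*k (j(k, A) = A*k + k = k + A*k)
h(X, F) = 11 + F² + F*X (h(X, F) = (F*X + F²) + 11 = (F² + F*X) + 11 = 11 + F² + F*X)
(j(-3, 5)*d(1))*h(6, -6) = (-3*(1 + 5)*1)*(11 + (-6)² - 6*6) = (-3*6*1)*(11 + 36 - 36) = -18*1*11 = -18*11 = -198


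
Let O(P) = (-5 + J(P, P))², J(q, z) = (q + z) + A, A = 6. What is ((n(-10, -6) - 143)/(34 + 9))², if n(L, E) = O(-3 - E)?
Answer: 8836/1849 ≈ 4.7788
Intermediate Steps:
J(q, z) = 6 + q + z (J(q, z) = (q + z) + 6 = 6 + q + z)
O(P) = (1 + 2*P)² (O(P) = (-5 + (6 + P + P))² = (-5 + (6 + 2*P))² = (1 + 2*P)²)
n(L, E) = (-5 - 2*E)² (n(L, E) = (1 + 2*(-3 - E))² = (1 + (-6 - 2*E))² = (-5 - 2*E)²)
((n(-10, -6) - 143)/(34 + 9))² = (((5 + 2*(-6))² - 143)/(34 + 9))² = (((5 - 12)² - 143)/43)² = (((-7)² - 143)*(1/43))² = ((49 - 143)*(1/43))² = (-94*1/43)² = (-94/43)² = 8836/1849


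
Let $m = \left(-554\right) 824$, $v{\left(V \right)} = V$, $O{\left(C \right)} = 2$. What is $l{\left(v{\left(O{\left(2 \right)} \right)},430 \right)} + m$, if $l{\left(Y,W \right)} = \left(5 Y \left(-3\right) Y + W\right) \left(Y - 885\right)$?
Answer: $-783206$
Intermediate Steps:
$l{\left(Y,W \right)} = \left(-885 + Y\right) \left(W - 15 Y^{2}\right)$ ($l{\left(Y,W \right)} = \left(- 15 Y Y + W\right) \left(-885 + Y\right) = \left(- 15 Y^{2} + W\right) \left(-885 + Y\right) = \left(W - 15 Y^{2}\right) \left(-885 + Y\right) = \left(-885 + Y\right) \left(W - 15 Y^{2}\right)$)
$m = -456496$
$l{\left(v{\left(O{\left(2 \right)} \right)},430 \right)} + m = \left(\left(-885\right) 430 - 15 \cdot 2^{3} + 13275 \cdot 2^{2} + 430 \cdot 2\right) - 456496 = \left(-380550 - 120 + 13275 \cdot 4 + 860\right) - 456496 = \left(-380550 - 120 + 53100 + 860\right) - 456496 = -326710 - 456496 = -783206$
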